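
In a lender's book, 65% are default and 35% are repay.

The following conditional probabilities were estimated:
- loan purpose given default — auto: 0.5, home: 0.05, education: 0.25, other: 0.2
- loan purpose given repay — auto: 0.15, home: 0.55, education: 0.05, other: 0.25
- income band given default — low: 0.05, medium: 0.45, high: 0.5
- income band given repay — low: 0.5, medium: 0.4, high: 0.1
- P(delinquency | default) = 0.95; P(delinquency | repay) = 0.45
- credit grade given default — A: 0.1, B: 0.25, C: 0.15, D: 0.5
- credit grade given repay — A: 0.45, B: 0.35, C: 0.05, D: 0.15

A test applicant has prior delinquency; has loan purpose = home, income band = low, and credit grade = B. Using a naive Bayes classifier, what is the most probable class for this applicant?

repay

default: 0.65 × 0.05 × 0.05 × 0.95 × 0.25 = 0.0003859375
repay: 0.35 × 0.55 × 0.5 × 0.45 × 0.35 = 0.015159375
Highest score → repay.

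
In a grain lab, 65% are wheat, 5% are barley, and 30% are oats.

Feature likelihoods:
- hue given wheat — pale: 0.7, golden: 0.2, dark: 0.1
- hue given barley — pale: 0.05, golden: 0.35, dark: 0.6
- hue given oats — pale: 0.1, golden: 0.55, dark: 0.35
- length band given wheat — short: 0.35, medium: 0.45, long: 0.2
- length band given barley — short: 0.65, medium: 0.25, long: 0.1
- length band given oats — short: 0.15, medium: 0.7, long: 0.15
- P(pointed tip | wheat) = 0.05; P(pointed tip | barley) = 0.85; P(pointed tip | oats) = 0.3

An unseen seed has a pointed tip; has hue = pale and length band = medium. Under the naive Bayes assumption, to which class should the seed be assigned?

wheat

wheat: 0.65 × 0.7 × 0.45 × 0.05 = 0.0102375
barley: 0.05 × 0.05 × 0.25 × 0.85 = 0.00053125
oats: 0.3 × 0.1 × 0.7 × 0.3 = 0.0063
Highest score → wheat.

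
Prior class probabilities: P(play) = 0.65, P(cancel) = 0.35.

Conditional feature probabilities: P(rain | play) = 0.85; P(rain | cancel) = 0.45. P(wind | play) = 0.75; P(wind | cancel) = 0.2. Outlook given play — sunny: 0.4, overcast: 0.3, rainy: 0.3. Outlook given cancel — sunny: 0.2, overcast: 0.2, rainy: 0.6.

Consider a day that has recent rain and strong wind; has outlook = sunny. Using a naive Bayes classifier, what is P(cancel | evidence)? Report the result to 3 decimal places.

0.037

play: 0.65 × 0.85 × 0.75 × 0.4 = 0.16575
cancel: 0.35 × 0.45 × 0.2 × 0.2 = 0.0063
P(cancel | x) = 0.0063 / 0.17205 ≈ 0.037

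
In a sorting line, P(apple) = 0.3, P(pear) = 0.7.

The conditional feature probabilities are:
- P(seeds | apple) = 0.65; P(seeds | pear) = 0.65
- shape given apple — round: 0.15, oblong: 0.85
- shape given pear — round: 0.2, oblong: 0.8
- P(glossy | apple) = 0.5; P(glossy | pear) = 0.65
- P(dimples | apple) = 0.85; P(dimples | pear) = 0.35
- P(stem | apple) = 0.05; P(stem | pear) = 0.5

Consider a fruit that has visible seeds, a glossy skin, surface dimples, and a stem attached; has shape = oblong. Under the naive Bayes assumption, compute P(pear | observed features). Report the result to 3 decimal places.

apple: 0.3 × 0.65 × 0.85 × 0.5 × 0.85 × 0.05 = 0.0035221875
pear: 0.7 × 0.65 × 0.8 × 0.65 × 0.35 × 0.5 = 0.041405
P(pear | x) = 0.041405 / 0.0449271875 ≈ 0.922

0.922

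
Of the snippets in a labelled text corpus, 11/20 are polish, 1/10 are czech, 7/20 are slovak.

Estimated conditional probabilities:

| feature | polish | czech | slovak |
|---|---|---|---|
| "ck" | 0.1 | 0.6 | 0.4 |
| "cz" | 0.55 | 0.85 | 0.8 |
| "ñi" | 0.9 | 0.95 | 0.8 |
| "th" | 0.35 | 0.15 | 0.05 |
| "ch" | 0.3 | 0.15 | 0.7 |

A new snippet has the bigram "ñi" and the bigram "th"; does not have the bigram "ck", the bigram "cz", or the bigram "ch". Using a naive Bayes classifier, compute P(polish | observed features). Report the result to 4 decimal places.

0.9756

polish: 0.55 × (1−0.1) × (1−0.55) × 0.9 × 0.35 × (1−0.3) = 0.049116375
czech: 0.1 × (1−0.6) × (1−0.85) × 0.95 × 0.15 × (1−0.15) = 0.00072675
slovak: 0.35 × (1−0.4) × (1−0.8) × 0.8 × 0.05 × (1−0.7) = 0.000504
P(polish | x) = 0.049116375 / 0.050347125 ≈ 0.9756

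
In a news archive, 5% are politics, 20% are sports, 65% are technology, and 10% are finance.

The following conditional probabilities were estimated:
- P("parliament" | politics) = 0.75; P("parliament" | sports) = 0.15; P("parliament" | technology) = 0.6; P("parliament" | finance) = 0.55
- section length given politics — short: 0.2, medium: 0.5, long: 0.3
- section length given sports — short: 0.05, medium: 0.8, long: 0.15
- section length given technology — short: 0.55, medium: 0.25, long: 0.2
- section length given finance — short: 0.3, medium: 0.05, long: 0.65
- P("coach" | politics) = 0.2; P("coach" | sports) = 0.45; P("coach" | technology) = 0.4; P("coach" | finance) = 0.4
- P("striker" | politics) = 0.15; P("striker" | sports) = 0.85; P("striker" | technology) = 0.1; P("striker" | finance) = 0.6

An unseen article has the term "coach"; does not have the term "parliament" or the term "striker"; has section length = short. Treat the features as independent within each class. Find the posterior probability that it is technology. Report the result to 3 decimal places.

0.942

politics: 0.05 × (1−0.75) × 0.2 × 0.2 × (1−0.15) = 0.000425
sports: 0.2 × (1−0.15) × 0.05 × 0.45 × (1−0.85) = 0.00057375
technology: 0.65 × (1−0.6) × 0.55 × 0.4 × (1−0.1) = 0.05148
finance: 0.1 × (1−0.55) × 0.3 × 0.4 × (1−0.6) = 0.00216
P(technology | x) = 0.05148 / 0.05463875 ≈ 0.942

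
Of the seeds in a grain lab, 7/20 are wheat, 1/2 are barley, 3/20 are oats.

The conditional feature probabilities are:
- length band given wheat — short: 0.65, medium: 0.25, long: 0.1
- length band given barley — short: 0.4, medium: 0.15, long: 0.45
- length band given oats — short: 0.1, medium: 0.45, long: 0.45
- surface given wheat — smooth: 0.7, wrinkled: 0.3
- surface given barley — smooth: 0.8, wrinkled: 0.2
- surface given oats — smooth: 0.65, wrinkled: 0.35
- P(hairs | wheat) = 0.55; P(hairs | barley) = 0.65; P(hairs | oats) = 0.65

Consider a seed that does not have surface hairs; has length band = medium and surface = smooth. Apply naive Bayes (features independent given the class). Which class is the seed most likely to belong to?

wheat

wheat: 0.35 × 0.25 × 0.7 × (1−0.55) = 0.0275625
barley: 0.5 × 0.15 × 0.8 × (1−0.65) = 0.021
oats: 0.15 × 0.45 × 0.65 × (1−0.65) = 0.01535625
Highest score → wheat.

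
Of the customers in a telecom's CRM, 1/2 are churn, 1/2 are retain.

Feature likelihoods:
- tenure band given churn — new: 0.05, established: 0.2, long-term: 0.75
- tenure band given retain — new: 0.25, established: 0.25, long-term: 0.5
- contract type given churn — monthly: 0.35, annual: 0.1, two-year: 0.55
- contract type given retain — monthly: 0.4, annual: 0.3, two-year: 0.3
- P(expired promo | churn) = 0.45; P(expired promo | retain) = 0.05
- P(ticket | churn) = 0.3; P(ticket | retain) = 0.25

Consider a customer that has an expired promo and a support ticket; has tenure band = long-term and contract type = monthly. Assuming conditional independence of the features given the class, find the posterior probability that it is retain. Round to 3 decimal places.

churn: 0.5 × 0.75 × 0.35 × 0.45 × 0.3 = 0.01771875
retain: 0.5 × 0.5 × 0.4 × 0.05 × 0.25 = 0.00125
P(retain | x) = 0.00125 / 0.01896875 ≈ 0.066

0.066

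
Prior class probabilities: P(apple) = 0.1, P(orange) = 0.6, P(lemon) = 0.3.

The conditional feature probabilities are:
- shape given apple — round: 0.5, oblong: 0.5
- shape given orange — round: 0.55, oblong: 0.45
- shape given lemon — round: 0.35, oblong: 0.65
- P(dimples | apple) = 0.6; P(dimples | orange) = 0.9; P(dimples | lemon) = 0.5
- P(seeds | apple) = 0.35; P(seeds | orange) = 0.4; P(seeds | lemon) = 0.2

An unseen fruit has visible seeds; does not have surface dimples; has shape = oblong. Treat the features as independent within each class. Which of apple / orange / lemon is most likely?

apple: 0.1 × 0.5 × (1−0.6) × 0.35 = 0.007
orange: 0.6 × 0.45 × (1−0.9) × 0.4 = 0.0108
lemon: 0.3 × 0.65 × (1−0.5) × 0.2 = 0.0195
Highest score → lemon.

lemon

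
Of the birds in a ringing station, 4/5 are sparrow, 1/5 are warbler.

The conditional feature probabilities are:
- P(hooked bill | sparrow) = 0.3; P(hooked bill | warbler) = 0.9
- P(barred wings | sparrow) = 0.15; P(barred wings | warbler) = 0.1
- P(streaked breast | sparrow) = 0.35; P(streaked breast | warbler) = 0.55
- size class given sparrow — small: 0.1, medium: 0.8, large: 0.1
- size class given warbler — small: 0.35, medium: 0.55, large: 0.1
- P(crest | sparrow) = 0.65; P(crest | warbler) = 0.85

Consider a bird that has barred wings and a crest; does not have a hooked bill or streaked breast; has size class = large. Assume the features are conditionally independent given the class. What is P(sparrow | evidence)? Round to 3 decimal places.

sparrow: 0.8 × (1−0.3) × 0.15 × (1−0.35) × 0.1 × 0.65 = 0.003549
warbler: 0.2 × (1−0.9) × 0.1 × (1−0.55) × 0.1 × 0.85 = 0.0000765
P(sparrow | x) = 0.003549 / 0.0036255 ≈ 0.979

0.979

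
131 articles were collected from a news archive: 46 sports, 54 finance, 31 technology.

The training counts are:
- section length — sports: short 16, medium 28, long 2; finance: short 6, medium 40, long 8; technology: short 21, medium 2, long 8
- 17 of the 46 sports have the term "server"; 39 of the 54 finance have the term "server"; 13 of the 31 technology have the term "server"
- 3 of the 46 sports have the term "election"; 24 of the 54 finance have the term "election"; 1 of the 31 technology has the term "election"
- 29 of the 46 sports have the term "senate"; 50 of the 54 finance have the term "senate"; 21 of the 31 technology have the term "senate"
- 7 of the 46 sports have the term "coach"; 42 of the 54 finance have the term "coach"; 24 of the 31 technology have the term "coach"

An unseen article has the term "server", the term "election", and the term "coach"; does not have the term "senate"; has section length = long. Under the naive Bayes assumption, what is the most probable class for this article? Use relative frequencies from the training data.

sports: (46/131) × (2/46) × (17/46) × (3/46) × (17/46) × (7/46) ≈ 0.000020694
finance: (54/131) × (8/54) × (39/54) × (24/54) × (4/54) × (42/54) ≈ 0.00112935
technology: (31/131) × (8/31) × (13/31) × (1/31) × (10/31) × (24/31) ≈ 0.000206313
Highest score → finance.

finance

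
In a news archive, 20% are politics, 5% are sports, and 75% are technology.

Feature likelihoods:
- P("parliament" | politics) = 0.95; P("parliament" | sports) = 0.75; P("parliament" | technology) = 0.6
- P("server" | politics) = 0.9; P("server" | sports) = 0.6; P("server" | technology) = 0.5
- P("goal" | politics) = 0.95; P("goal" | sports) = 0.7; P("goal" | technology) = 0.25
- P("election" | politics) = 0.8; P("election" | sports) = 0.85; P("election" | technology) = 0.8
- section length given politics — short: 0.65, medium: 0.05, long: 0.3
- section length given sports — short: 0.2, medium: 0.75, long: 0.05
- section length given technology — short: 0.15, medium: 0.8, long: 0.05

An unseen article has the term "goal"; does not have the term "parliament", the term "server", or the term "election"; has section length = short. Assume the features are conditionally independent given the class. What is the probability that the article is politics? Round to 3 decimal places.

0.091

politics: 0.2 × (1−0.95) × (1−0.9) × 0.95 × (1−0.8) × 0.65 = 0.0001235
sports: 0.05 × (1−0.75) × (1−0.6) × 0.7 × (1−0.85) × 0.2 = 0.000105
technology: 0.75 × (1−0.6) × (1−0.5) × 0.25 × (1−0.8) × 0.15 = 0.001125
P(politics | x) = 0.0001235 / 0.0013535 ≈ 0.091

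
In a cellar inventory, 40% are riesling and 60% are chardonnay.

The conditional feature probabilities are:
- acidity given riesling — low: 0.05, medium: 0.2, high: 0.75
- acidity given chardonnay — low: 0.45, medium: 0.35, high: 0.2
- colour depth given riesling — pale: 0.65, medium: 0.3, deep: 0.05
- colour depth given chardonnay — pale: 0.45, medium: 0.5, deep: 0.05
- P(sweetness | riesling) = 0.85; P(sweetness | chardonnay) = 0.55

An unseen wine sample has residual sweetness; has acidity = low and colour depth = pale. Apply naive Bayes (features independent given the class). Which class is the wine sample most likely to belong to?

chardonnay

riesling: 0.4 × 0.05 × 0.65 × 0.85 = 0.01105
chardonnay: 0.6 × 0.45 × 0.45 × 0.55 = 0.066825
Highest score → chardonnay.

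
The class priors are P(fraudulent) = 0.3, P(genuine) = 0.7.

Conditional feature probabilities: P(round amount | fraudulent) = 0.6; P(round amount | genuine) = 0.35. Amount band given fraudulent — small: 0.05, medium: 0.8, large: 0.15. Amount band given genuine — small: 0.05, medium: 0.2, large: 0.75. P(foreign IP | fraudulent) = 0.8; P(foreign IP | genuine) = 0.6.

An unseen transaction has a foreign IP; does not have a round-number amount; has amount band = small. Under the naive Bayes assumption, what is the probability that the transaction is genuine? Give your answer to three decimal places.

fraudulent: 0.3 × (1−0.6) × 0.05 × 0.8 = 0.0048
genuine: 0.7 × (1−0.35) × 0.05 × 0.6 = 0.01365
P(genuine | x) = 0.01365 / 0.01845 ≈ 0.740

0.740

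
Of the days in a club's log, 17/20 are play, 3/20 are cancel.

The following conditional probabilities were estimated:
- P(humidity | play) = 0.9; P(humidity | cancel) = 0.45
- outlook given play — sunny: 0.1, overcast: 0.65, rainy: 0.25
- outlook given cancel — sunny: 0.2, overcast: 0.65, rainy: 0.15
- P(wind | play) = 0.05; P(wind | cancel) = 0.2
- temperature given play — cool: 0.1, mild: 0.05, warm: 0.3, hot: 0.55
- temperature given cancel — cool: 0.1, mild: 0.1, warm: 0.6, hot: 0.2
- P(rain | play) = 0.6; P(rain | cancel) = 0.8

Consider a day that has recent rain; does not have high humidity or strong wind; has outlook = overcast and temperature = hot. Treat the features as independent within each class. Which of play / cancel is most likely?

play: 0.85 × (1−0.9) × 0.65 × (1−0.05) × 0.55 × 0.6 = 0.017320875
cancel: 0.15 × (1−0.45) × 0.65 × (1−0.2) × 0.2 × 0.8 = 0.006864
Highest score → play.

play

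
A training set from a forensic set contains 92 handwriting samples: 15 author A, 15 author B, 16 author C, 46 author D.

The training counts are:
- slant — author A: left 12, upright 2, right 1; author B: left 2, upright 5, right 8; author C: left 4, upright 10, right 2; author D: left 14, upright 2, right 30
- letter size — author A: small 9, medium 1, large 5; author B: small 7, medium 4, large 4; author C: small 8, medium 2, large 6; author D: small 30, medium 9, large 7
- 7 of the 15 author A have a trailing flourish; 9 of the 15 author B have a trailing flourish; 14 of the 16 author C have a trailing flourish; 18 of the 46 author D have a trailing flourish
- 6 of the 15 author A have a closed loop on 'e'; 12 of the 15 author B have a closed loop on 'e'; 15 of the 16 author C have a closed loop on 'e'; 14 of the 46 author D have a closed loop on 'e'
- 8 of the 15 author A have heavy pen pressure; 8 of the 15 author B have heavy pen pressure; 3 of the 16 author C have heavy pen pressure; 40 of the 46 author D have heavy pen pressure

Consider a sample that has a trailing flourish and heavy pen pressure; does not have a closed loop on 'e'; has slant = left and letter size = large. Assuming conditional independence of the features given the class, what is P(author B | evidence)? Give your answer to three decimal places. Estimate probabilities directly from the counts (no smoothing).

author A: (15/92) × (12/15) × (5/15) × (7/15) × (9/15) × (8/15) ≈ 0.00649275
author B: (15/92) × (2/15) × (4/15) × (9/15) × (3/15) × (8/15) ≈ 0.000371014
author C: (16/92) × (4/16) × (6/16) × (14/16) × (1/16) × (3/16) ≈ 0.000167183
author D: (46/92) × (14/46) × (7/46) × (18/46) × (32/46) × (40/46) ≈ 0.00548137
P(author B | x) = 0.000371014 / 0.012512317 ≈ 0.030

0.030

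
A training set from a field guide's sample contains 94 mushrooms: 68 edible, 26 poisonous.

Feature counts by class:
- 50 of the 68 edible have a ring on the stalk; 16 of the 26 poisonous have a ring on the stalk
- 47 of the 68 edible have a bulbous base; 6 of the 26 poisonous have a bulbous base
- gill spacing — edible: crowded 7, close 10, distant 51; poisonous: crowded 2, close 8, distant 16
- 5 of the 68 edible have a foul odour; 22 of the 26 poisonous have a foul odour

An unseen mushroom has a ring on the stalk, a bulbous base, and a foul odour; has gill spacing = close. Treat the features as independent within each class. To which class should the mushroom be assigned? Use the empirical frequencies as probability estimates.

edible: (68/94) × (50/68) × (47/68) × (10/68) × (5/68) ≈ 0.00397542
poisonous: (26/94) × (16/26) × (6/26) × (8/26) × (22/26) ≈ 0.0102267
Highest score → poisonous.

poisonous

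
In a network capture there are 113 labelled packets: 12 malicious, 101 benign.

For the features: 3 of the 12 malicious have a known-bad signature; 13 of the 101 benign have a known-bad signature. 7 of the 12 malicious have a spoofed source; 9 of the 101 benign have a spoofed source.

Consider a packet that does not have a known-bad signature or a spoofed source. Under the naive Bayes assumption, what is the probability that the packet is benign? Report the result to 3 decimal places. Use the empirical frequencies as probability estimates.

malicious: (12/113) × (9/12) × (5/12) ≈ 0.0331858
benign: (101/113) × (88/101) × (92/101) ≈ 0.709367
P(benign | x) = 0.709367 / 0.7425528 ≈ 0.955

0.955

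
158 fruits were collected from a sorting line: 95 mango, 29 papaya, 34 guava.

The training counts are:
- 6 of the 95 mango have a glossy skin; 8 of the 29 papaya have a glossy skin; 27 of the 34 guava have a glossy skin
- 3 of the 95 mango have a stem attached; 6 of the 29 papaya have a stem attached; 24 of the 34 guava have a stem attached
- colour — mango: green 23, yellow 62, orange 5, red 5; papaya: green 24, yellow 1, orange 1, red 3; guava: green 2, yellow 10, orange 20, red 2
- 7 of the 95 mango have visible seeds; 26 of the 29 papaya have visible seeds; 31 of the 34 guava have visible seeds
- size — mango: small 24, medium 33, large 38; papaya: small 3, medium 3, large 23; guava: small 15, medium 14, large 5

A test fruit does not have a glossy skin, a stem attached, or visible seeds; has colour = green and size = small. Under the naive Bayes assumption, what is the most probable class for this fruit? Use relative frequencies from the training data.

mango

mango: (95/158) × (89/95) × (92/95) × (23/95) × (88/95) × (24/95) ≈ 0.0309064
papaya: (29/158) × (21/29) × (23/29) × (24/29) × (3/29) × (3/29) ≈ 0.000933581
guava: (34/158) × (7/34) × (10/34) × (2/34) × (3/34) × (15/34) ≈ 0.0000298379
Highest score → mango.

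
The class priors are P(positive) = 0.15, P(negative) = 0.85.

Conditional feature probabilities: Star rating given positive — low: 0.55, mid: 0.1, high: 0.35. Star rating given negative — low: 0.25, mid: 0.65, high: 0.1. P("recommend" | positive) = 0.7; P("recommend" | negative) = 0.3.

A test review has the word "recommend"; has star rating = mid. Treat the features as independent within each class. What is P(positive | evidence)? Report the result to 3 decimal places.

positive: 0.15 × 0.1 × 0.7 = 0.0105
negative: 0.85 × 0.65 × 0.3 = 0.16575
P(positive | x) = 0.0105 / 0.17625 ≈ 0.060

0.060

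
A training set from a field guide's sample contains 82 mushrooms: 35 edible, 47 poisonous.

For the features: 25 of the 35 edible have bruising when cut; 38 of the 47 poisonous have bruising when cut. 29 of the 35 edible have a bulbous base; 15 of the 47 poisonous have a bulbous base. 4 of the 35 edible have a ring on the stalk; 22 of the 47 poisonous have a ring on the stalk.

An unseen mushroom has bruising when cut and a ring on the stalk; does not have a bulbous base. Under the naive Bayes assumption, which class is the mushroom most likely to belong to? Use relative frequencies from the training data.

poisonous

edible: (35/82) × (25/35) × (6/35) × (4/35) ≈ 0.00597312
poisonous: (47/82) × (38/47) × (32/47) × (22/47) ≈ 0.147689
Highest score → poisonous.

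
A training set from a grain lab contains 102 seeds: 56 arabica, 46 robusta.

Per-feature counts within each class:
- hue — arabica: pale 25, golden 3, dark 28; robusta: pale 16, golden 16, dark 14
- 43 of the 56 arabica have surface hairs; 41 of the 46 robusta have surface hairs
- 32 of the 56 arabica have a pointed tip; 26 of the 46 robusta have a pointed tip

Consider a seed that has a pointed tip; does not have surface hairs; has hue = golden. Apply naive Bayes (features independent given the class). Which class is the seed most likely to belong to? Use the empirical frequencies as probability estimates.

arabica: (56/102) × (3/56) × (13/56) × (32/56) ≈ 0.00390156
robusta: (46/102) × (16/46) × (5/46) × (26/46) ≈ 0.00963713
Highest score → robusta.

robusta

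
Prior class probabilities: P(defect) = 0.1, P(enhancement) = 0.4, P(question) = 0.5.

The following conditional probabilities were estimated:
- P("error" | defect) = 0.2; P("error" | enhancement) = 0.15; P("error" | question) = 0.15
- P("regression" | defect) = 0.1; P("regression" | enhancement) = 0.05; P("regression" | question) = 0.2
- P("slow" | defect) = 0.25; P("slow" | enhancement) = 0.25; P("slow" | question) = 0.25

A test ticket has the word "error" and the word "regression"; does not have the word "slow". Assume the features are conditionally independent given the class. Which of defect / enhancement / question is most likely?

defect: 0.1 × 0.2 × 0.1 × (1−0.25) = 0.0015
enhancement: 0.4 × 0.15 × 0.05 × (1−0.25) = 0.00225
question: 0.5 × 0.15 × 0.2 × (1−0.25) = 0.01125
Highest score → question.

question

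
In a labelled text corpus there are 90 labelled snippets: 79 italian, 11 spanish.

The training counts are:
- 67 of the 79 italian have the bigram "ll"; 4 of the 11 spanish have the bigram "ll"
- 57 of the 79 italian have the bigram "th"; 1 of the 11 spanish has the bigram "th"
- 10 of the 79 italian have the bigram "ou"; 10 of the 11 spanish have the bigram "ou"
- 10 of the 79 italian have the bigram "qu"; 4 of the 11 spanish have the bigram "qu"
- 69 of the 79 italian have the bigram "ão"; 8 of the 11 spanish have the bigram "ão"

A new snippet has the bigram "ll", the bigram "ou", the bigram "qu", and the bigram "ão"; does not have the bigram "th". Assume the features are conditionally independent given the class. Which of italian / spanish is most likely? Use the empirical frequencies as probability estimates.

spanish

italian: (79/90) × (67/79) × (22/79) × (10/79) × (10/79) × (69/79) ≈ 0.00290132
spanish: (11/90) × (4/11) × (10/11) × (10/11) × (4/11) × (8/11) ≈ 0.00971397
Highest score → spanish.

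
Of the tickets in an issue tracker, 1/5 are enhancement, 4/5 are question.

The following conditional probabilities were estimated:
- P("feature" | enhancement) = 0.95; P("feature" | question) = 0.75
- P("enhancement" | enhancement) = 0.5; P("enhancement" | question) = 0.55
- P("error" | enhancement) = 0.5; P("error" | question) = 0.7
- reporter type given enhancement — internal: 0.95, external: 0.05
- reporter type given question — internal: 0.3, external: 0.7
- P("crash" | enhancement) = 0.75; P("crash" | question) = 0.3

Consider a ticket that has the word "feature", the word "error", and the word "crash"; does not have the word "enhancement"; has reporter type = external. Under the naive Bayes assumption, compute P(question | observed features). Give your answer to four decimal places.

enhancement: 0.2 × 0.95 × (1−0.5) × 0.5 × 0.05 × 0.75 = 0.00178125
question: 0.8 × 0.75 × (1−0.55) × 0.7 × 0.7 × 0.3 = 0.03969
P(question | x) = 0.03969 / 0.04147125 ≈ 0.9570

0.9570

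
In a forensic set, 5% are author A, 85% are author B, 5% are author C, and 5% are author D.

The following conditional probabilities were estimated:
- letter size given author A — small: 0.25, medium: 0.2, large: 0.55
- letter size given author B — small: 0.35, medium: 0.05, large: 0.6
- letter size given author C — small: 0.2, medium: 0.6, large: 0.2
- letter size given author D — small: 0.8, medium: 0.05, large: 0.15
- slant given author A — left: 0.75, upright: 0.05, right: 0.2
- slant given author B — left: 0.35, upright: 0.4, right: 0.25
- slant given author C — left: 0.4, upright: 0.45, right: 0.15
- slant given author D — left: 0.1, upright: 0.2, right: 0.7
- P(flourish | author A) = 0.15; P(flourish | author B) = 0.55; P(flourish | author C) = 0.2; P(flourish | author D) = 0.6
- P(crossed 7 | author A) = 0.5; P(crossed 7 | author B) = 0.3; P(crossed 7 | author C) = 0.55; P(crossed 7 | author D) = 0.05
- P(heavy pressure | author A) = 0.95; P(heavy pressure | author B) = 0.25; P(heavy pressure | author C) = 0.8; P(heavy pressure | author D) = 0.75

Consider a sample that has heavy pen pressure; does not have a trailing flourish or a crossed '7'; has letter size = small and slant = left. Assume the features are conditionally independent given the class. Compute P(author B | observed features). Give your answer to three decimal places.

author A: 0.05 × 0.25 × 0.75 × (1−0.15) × (1−0.5) × 0.95 = 0.00378515625
author B: 0.85 × 0.35 × 0.35 × (1−0.55) × (1−0.3) × 0.25 = 0.00819984375
author C: 0.05 × 0.2 × 0.4 × (1−0.2) × (1−0.55) × 0.8 = 0.001152
author D: 0.05 × 0.8 × 0.1 × (1−0.6) × (1−0.05) × 0.75 = 0.00114
P(author B | x) = 0.00819984375 / 0.014277 ≈ 0.574

0.574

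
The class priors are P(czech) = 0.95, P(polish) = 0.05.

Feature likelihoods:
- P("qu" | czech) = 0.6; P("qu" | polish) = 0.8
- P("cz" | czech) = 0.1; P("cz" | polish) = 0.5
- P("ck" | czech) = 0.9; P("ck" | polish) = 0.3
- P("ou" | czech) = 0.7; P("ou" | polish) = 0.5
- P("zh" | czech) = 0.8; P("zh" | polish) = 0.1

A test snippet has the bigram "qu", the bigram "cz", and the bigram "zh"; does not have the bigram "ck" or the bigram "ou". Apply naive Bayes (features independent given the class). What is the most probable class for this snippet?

czech: 0.95 × 0.6 × 0.1 × (1−0.9) × (1−0.7) × 0.8 = 0.001368
polish: 0.05 × 0.8 × 0.5 × (1−0.3) × (1−0.5) × 0.1 = 0.0007
Highest score → czech.

czech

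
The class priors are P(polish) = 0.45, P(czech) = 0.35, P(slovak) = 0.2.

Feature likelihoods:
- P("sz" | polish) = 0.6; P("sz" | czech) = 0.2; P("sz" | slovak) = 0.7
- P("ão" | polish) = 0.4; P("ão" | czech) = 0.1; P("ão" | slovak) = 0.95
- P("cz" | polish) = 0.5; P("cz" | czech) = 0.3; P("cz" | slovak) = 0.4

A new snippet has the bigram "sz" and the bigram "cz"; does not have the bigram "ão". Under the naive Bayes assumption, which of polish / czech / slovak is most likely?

polish: 0.45 × 0.6 × (1−0.4) × 0.5 = 0.081
czech: 0.35 × 0.2 × (1−0.1) × 0.3 = 0.0189
slovak: 0.2 × 0.7 × (1−0.95) × 0.4 = 0.0028
Highest score → polish.

polish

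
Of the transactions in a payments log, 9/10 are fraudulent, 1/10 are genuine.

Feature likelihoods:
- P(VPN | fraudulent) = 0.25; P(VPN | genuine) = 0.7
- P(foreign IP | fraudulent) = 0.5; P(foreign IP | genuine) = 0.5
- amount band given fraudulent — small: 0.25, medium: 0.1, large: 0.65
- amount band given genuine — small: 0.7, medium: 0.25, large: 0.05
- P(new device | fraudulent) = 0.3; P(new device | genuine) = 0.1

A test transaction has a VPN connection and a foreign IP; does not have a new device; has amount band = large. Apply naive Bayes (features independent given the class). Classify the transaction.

fraudulent

fraudulent: 0.9 × 0.25 × 0.5 × 0.65 × (1−0.3) = 0.0511875
genuine: 0.1 × 0.7 × 0.5 × 0.05 × (1−0.1) = 0.001575
Highest score → fraudulent.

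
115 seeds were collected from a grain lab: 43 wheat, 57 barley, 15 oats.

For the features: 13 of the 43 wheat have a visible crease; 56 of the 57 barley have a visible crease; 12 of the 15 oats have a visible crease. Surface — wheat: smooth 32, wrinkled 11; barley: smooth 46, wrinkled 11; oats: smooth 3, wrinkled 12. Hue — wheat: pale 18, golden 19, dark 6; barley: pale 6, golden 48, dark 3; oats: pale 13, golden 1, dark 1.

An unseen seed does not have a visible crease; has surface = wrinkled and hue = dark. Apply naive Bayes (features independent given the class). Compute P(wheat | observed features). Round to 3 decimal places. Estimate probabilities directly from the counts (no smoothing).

wheat: (43/115) × (30/43) × (11/43) × (6/43) ≈ 0.00931173
barley: (57/115) × (1/57) × (11/57) × (3/57) ≈ 0.0000883215
oats: (15/115) × (3/15) × (12/15) × (1/15) ≈ 0.0013913
P(wheat | x) = 0.00931173 / 0.0107913515 ≈ 0.863

0.863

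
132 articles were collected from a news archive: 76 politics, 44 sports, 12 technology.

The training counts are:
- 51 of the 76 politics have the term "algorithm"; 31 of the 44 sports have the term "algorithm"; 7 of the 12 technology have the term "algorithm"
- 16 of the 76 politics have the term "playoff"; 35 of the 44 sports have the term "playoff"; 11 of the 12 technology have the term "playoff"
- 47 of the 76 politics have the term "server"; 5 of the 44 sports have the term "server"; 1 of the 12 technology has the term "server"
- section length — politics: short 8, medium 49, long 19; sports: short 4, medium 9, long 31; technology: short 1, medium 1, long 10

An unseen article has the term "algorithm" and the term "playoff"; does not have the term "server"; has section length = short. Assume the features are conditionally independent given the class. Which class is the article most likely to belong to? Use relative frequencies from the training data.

sports

politics: (76/132) × (51/76) × (16/76) × (29/76) × (8/76) ≈ 0.00326711
sports: (44/132) × (31/44) × (35/44) × (39/44) × (4/44) ≈ 0.015053
technology: (12/132) × (7/12) × (11/12) × (11/12) × (1/12) ≈ 0.00371335
Highest score → sports.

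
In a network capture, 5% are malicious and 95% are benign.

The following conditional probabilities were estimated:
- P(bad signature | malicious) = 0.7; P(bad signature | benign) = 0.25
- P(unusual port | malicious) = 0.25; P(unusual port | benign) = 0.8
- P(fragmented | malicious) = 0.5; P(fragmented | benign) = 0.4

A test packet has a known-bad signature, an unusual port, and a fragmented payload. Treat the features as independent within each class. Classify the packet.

benign

malicious: 0.05 × 0.7 × 0.25 × 0.5 = 0.004375
benign: 0.95 × 0.25 × 0.8 × 0.4 = 0.076
Highest score → benign.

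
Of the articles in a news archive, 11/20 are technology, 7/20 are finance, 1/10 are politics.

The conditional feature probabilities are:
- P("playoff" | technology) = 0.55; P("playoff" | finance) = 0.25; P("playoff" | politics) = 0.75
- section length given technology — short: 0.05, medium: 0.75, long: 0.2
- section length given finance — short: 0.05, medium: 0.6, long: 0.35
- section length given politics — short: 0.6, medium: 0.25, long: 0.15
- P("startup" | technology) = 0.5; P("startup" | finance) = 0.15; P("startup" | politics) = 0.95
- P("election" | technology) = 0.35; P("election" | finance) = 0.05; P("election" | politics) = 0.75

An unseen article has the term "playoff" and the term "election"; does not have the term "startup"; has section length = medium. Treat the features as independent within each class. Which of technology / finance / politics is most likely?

technology

technology: 0.55 × 0.55 × 0.75 × (1−0.5) × 0.35 = 0.039703125
finance: 0.35 × 0.25 × 0.6 × (1−0.15) × 0.05 = 0.00223125
politics: 0.1 × 0.75 × 0.25 × (1−0.95) × 0.75 = 0.000703125
Highest score → technology.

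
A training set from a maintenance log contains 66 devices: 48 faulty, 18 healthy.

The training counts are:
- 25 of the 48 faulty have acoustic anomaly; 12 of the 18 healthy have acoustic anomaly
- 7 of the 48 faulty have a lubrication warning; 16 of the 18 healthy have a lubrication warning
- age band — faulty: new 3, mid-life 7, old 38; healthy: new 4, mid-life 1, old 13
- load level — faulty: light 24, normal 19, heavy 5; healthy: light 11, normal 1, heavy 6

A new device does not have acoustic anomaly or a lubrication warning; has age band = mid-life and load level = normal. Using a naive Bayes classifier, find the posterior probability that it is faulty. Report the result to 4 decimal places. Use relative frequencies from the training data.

faulty: (48/66) × (23/48) × (41/48) × (7/48) × (19/48) ≈ 0.0171829
healthy: (18/66) × (6/18) × (2/18) × (1/18) × (1/18) ≈ 0.000031176
P(faulty | x) = 0.0171829 / 0.017214076 ≈ 0.9982

0.9982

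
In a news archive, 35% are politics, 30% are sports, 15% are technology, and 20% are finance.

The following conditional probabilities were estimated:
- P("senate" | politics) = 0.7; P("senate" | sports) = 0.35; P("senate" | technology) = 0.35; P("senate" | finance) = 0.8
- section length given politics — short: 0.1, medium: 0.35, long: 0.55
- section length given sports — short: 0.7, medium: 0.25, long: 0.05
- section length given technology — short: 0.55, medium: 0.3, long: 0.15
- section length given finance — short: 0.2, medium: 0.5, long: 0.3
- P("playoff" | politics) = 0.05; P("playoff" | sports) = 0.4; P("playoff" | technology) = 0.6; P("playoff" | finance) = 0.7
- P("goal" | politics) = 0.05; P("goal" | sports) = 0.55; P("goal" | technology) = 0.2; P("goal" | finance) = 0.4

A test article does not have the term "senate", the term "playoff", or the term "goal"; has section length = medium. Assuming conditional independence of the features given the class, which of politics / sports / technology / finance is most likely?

politics: 0.35 × (1−0.7) × 0.35 × (1−0.05) × (1−0.05) = 0.033166875
sports: 0.3 × (1−0.35) × 0.25 × (1−0.4) × (1−0.55) = 0.0131625
technology: 0.15 × (1−0.35) × 0.3 × (1−0.6) × (1−0.2) = 0.00936
finance: 0.2 × (1−0.8) × 0.5 × (1−0.7) × (1−0.4) = 0.0036
Highest score → politics.

politics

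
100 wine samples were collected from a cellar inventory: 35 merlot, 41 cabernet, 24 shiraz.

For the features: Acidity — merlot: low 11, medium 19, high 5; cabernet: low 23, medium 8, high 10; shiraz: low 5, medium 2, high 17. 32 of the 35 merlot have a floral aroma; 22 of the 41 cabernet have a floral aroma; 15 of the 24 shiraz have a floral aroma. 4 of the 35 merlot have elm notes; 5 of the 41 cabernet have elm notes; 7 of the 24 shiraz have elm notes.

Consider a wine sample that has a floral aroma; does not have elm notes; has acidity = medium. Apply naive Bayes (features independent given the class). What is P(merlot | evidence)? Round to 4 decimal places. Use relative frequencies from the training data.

0.7677

merlot: (35/100) × (19/35) × (32/35) × (31/35) ≈ 0.153861
cabernet: (41/100) × (8/41) × (22/41) × (36/41) ≈ 0.0376919
shiraz: (24/100) × (2/24) × (15/24) × (17/24) ≈ 0.00885417
P(merlot | x) = 0.153861 / 0.20040707 ≈ 0.7677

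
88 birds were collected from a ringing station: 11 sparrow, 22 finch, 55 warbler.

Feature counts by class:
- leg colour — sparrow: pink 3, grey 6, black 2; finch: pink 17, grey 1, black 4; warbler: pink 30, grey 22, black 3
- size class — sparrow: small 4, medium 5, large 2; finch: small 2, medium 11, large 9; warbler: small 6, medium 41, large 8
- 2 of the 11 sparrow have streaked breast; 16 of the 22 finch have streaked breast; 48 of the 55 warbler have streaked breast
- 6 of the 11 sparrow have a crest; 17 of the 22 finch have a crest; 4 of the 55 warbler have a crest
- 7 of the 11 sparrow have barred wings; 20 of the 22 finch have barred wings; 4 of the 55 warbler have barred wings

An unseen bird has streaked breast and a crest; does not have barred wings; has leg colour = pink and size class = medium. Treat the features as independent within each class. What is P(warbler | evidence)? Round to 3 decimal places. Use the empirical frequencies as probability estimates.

sparrow: (11/88) × (3/11) × (5/11) × (2/11) × (6/11) × (4/11) ≈ 0.000558829
finch: (22/88) × (17/22) × (11/22) × (16/22) × (17/22) × (2/22) ≈ 0.00493477
warbler: (55/88) × (30/55) × (41/55) × (48/55) × (4/55) × (51/55) ≈ 0.014957
P(warbler | x) = 0.014957 / 0.020450599 ≈ 0.731

0.731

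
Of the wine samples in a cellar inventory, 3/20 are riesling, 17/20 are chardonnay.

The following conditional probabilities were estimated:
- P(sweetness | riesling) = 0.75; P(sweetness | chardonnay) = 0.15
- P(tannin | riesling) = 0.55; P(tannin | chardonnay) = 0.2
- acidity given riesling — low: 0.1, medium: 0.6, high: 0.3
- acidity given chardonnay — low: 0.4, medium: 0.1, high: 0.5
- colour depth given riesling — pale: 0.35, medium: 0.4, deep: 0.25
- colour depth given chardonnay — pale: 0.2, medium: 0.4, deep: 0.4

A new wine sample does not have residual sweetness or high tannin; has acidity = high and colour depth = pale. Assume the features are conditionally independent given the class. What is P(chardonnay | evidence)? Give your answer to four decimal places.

0.9703

riesling: 0.15 × (1−0.75) × (1−0.55) × 0.3 × 0.35 = 0.001771875
chardonnay: 0.85 × (1−0.15) × (1−0.2) × 0.5 × 0.2 = 0.0578
P(chardonnay | x) = 0.0578 / 0.059571875 ≈ 0.9703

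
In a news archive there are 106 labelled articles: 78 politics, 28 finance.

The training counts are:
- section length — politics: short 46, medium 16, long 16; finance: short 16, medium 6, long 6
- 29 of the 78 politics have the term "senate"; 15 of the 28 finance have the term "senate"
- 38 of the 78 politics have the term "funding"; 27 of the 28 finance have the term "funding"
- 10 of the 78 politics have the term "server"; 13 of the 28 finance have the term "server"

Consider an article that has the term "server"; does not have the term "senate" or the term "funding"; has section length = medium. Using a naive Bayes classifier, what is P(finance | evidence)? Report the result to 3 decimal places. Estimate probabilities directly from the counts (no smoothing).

0.065

politics: (78/106) × (16/78) × (49/78) × (40/78) × (10/78) ≈ 0.00623428
finance: (28/106) × (6/28) × (13/28) × (1/28) × (13/28) ≈ 0.000435771
P(finance | x) = 0.000435771 / 0.006670051 ≈ 0.065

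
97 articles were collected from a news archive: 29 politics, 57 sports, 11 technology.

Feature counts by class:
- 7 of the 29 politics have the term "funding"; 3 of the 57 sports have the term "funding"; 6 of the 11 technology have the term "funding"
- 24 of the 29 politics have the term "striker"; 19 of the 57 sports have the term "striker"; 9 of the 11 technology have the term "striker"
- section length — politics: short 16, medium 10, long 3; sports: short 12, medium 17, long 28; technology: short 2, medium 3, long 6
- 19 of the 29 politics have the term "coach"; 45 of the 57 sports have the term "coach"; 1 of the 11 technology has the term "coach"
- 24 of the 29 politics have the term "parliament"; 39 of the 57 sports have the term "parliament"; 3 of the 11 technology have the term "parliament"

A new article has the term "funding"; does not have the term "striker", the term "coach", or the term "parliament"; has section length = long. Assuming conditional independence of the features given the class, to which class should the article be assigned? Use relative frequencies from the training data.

politics: (29/97) × (7/29) × (5/29) × (3/29) × (10/29) × (5/29) ≈ 0.0000765236
sports: (57/97) × (3/57) × (38/57) × (28/57) × (12/57) × (18/57) ≈ 0.000673357
technology: (11/97) × (6/11) × (2/11) × (6/11) × (10/11) × (8/11) ≈ 0.00405583
Highest score → technology.

technology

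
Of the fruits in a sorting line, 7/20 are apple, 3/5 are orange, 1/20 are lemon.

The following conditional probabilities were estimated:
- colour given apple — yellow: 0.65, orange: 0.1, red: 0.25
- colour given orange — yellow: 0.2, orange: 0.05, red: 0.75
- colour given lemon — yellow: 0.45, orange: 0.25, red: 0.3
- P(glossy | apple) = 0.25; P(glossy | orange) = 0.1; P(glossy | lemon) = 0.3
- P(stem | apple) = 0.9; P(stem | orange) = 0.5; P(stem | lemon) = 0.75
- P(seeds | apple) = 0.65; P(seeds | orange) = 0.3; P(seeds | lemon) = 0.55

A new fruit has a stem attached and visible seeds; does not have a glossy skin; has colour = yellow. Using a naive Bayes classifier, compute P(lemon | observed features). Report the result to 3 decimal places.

0.053

apple: 0.35 × 0.65 × (1−0.25) × 0.9 × 0.65 = 0.099815625
orange: 0.6 × 0.2 × (1−0.1) × 0.5 × 0.3 = 0.0162
lemon: 0.05 × 0.45 × (1−0.3) × 0.75 × 0.55 = 0.006496875
P(lemon | x) = 0.006496875 / 0.1225125 ≈ 0.053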